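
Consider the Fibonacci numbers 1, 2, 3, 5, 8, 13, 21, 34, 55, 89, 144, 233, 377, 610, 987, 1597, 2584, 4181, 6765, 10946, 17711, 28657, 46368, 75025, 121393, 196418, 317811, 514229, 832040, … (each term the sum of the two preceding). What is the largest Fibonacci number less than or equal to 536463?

514229 ≤ 536463 < 832040, so the largest Fibonacci number not exceeding 536463 is 514229.

514229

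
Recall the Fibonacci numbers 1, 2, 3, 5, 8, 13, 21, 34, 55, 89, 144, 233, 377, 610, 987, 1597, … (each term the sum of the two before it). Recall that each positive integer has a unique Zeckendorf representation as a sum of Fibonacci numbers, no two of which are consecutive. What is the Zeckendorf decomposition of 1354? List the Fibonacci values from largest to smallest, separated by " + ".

Greedily peel off the largest Fibonacci term at each step:
987 ≤ 1354 < 1597, so take 987; remainder 367
233 ≤ 367 < 377, so take 233; remainder 134
89 ≤ 134 < 144, so take 89; remainder 45
34 ≤ 45 < 55, so take 34; remainder 11
8 ≤ 11 < 13, so take 8; remainder 3
3 ≤ 3 < 5, so take 3; remainder 0
So 1354 = 987 + 233 + 89 + 34 + 8 + 3, with no two terms consecutive in the sequence.

987 + 233 + 89 + 34 + 8 + 3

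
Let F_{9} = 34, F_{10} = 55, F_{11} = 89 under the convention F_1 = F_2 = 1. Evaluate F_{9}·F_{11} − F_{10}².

34·89 − 55² = 3026 − 3025 = 1. (Cassini's identity: F_{k−1}F_{k+1} − F_k² = (−1)^k.)

1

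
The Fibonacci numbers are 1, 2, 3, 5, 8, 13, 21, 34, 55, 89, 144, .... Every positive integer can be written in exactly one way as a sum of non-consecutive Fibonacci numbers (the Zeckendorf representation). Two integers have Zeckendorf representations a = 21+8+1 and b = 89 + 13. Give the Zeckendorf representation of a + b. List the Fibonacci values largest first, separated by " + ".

89 + 34 + 8 + 1

The two numbers are 30 and 102, so their sum is 132.
largest Fibonacci ≤ 132 is 89; 132 − 89 = 43
largest Fibonacci ≤ 43 is 34; 43 − 34 = 9
largest Fibonacci ≤ 9 is 8; 9 − 8 = 1
largest Fibonacci ≤ 1 is 1; 1 − 1 = 0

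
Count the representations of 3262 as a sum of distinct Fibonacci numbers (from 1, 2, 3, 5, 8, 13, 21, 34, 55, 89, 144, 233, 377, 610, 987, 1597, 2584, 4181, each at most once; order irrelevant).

3262 = 2584+610+55+13 = 2584+610+55+8+5 = 2584+610+34+21+13 = 2584+377+233+55+13 = … (32 more), for 36 in all.

36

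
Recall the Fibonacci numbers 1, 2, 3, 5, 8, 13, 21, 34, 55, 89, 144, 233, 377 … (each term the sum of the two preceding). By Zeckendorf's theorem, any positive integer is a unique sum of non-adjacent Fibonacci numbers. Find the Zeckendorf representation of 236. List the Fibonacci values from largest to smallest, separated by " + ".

233 + 3

Greedy algorithm:
subtract 233 from 236: 3 remains
subtract 3 from 3: 0 remains
So 236 = 233 + 3, with no two terms consecutive in the sequence.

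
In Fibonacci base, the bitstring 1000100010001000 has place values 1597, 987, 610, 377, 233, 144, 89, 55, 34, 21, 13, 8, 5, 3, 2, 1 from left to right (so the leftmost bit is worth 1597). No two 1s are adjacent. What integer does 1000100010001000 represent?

1869

Summing the place values of the 1 bits: 1597 + 233 + 34 + 5 = 1869.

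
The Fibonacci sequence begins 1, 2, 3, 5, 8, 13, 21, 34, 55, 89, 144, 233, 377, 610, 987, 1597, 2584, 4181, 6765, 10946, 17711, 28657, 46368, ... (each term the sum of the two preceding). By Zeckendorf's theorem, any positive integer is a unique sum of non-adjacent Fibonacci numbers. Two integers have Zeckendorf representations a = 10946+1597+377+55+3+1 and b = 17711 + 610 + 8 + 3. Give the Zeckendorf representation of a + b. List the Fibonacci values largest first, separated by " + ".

28657 + 2584 + 55 + 13 + 2

The two numbers are 12979 and 18332, so their sum is 31311.
Repeatedly subtract the largest Fibonacci number that fits:
31311 − 28657 = 2654
2654 − 2584 = 70
70 − 55 = 15
15 − 13 = 2
2 − 2 = 0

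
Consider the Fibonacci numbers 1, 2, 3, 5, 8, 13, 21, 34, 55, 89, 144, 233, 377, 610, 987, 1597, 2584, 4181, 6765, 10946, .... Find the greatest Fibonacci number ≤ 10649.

6765 ≤ 10649 < 10946, so the largest Fibonacci number not exceeding 10649 is 6765.

6765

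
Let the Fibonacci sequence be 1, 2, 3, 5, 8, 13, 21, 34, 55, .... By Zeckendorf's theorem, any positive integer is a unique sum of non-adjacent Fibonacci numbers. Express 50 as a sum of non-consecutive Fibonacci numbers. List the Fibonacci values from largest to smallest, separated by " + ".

Greedy algorithm:
largest Fibonacci ≤ 50 is 34; 50 − 34 = 16
largest Fibonacci ≤ 16 is 13; 16 − 13 = 3
largest Fibonacci ≤ 3 is 3; 3 − 3 = 0
So 50 = 34 + 13 + 3, with no two terms consecutive in the sequence.

34 + 13 + 3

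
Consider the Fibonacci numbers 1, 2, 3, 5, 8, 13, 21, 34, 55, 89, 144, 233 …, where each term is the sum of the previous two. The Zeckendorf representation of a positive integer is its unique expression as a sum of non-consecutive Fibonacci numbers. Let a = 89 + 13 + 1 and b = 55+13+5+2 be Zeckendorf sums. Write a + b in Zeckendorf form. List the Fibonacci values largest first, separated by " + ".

144 + 34

The two numbers are 103 and 75, so their sum is 178.
178 − 144 = 34
34 − 34 = 0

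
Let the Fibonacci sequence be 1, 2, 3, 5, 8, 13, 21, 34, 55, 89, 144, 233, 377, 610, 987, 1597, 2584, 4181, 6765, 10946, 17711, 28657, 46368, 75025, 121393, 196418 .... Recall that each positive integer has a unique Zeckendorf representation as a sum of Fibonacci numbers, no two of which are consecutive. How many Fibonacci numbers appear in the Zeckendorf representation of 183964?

6

Greedy algorithm:
183964: greatest Fibonacci not exceeding it is 121393, leaving 62571
62571: greatest Fibonacci not exceeding it is 46368, leaving 16203
16203: greatest Fibonacci not exceeding it is 10946, leaving 5257
5257: greatest Fibonacci not exceeding it is 4181, leaving 1076
1076: greatest Fibonacci not exceeding it is 987, leaving 89
89: greatest Fibonacci not exceeding it is 89, leaving 0
183964 = 121393 + 46368 + 10946 + 4181 + 987 + 89, which has 6 terms.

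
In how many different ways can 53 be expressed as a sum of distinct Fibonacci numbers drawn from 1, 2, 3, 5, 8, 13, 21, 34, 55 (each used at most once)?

Starting from the Zeckendorf form and repeatedly splitting a term F_k into F_{k−1} + F_{k−2} (when neither is already used) reaches every representation.
53 = 34+13+5+1 = 34+13+3+2+1 = 34+8+5+3+2+1 = 21+13+8+5+3+2+1 — 4 representations.

4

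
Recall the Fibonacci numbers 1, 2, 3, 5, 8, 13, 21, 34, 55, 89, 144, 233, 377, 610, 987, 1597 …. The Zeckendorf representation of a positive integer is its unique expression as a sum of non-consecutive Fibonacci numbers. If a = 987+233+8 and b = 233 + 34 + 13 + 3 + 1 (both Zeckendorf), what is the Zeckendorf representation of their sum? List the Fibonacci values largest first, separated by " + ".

The two numbers are 1228 and 284, so their sum is 1512.
1512 − 987 = 525
525 − 377 = 148
148 − 144 = 4
4 − 3 = 1
1 − 1 = 0

987 + 377 + 144 + 3 + 1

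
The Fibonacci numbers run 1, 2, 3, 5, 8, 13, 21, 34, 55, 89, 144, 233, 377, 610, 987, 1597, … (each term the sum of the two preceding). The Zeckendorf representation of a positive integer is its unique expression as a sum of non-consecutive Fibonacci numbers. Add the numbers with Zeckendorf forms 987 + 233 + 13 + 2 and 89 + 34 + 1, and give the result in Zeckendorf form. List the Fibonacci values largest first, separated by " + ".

987 + 233 + 89 + 34 + 13 + 3

The two numbers are 1235 and 124, so their sum is 1359.
1359: greatest Fibonacci not exceeding it is 987, leaving 372
372: greatest Fibonacci not exceeding it is 233, leaving 139
139: greatest Fibonacci not exceeding it is 89, leaving 50
50: greatest Fibonacci not exceeding it is 34, leaving 16
16: greatest Fibonacci not exceeding it is 13, leaving 3
3: greatest Fibonacci not exceeding it is 3, leaving 0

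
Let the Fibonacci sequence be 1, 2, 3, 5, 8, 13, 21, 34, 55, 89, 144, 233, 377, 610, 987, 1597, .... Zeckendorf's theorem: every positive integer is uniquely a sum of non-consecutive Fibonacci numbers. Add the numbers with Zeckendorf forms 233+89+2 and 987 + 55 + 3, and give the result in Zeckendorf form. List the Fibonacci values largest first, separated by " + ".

The two numbers are 324 and 1045, so their sum is 1369.
Greedy algorithm:
subtract 987 from 1369: 382 remains
subtract 377 from 382: 5 remains
subtract 5 from 5: 0 remains

987 + 377 + 5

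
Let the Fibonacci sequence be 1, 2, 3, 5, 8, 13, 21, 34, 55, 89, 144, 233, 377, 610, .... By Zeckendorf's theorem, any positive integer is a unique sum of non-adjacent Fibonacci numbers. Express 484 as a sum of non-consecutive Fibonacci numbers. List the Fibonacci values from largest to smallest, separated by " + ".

Greedily peel off the largest Fibonacci term at each step:
484 − 377 = 107
107 − 89 = 18
18 − 13 = 5
5 − 5 = 0
So 484 = 377 + 89 + 13 + 5, with no two terms consecutive in the sequence.

377 + 89 + 13 + 5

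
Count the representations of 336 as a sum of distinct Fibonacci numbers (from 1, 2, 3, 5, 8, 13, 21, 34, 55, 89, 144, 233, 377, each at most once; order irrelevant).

Starting from the Zeckendorf form and repeatedly splitting a term F_k into F_{k−1} + F_{k−2} (when neither is already used) reaches every representation.
336 = 233+89+13+1 = 233+89+8+5+1 = 233+55+34+13+1 = 233+89+8+3+2+1 = … (9 more), for 13 in all.

13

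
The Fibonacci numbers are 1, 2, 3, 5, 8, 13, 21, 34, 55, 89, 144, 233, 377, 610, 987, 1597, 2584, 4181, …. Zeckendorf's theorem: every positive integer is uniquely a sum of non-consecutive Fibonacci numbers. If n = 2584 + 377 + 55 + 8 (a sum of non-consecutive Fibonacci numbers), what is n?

2584 + 377 + 55 + 8 = 3024.

3024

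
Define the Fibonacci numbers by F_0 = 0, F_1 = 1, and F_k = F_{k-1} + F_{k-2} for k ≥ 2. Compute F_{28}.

317811

Iterating the recurrence up to F_{21} = 10946 and F_{20} = 6765:
F_{22} = F_{21} + F_{20} = 10946 + 6765 = 17711
F_{23} = F_{22} + F_{21} = 17711 + 10946 = 28657
F_{24} = F_{23} + F_{22} = 28657 + 17711 = 46368
F_{25} = F_{24} + F_{23} = 46368 + 28657 = 75025
F_{26} = F_{25} + F_{24} = 75025 + 46368 = 121393
F_{27} = F_{26} + F_{25} = 121393 + 75025 = 196418
F_{28} = F_{27} + F_{26} = 196418 + 121393 = 317811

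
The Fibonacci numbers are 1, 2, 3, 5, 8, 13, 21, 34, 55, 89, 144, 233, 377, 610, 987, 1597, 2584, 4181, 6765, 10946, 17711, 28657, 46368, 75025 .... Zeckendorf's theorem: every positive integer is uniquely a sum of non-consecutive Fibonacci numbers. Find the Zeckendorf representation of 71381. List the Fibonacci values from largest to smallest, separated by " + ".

Greedily peel off the largest Fibonacci term at each step:
71381: greatest Fibonacci not exceeding it is 46368, leaving 25013
25013: greatest Fibonacci not exceeding it is 17711, leaving 7302
7302: greatest Fibonacci not exceeding it is 6765, leaving 537
537: greatest Fibonacci not exceeding it is 377, leaving 160
160: greatest Fibonacci not exceeding it is 144, leaving 16
16: greatest Fibonacci not exceeding it is 13, leaving 3
3: greatest Fibonacci not exceeding it is 3, leaving 0
So 71381 = 46368 + 17711 + 6765 + 377 + 144 + 13 + 3, with no two terms consecutive in the sequence.

46368 + 17711 + 6765 + 377 + 144 + 13 + 3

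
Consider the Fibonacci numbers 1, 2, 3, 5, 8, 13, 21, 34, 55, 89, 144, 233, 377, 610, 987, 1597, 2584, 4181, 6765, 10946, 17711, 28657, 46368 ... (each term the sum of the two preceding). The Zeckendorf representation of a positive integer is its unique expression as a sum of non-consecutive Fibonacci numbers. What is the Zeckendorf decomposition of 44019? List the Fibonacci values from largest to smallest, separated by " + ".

28657 + 10946 + 4181 + 233 + 2

Greedy algorithm:
subtract 28657 from 44019: 15362 remains
subtract 10946 from 15362: 4416 remains
subtract 4181 from 4416: 235 remains
subtract 233 from 235: 2 remains
subtract 2 from 2: 0 remains
So 44019 = 28657 + 10946 + 4181 + 233 + 2, with no two terms consecutive in the sequence.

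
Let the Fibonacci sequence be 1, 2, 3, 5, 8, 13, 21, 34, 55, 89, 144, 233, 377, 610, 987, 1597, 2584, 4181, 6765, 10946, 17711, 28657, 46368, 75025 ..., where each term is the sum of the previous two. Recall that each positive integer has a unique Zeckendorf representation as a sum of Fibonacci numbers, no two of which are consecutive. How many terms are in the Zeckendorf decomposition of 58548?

6

Repeatedly subtract the largest Fibonacci number that fits:
58548 − 46368 = 12180
12180 − 10946 = 1234
1234 − 987 = 247
247 − 233 = 14
14 − 13 = 1
1 − 1 = 0
58548 = 46368 + 10946 + 987 + 233 + 13 + 1, which has 6 terms.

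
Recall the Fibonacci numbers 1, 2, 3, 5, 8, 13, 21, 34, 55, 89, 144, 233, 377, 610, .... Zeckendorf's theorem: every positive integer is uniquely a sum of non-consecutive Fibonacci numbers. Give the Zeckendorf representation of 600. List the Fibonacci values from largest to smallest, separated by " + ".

377 + 144 + 55 + 21 + 3

600: greatest Fibonacci not exceeding it is 377, leaving 223
223: greatest Fibonacci not exceeding it is 144, leaving 79
79: greatest Fibonacci not exceeding it is 55, leaving 24
24: greatest Fibonacci not exceeding it is 21, leaving 3
3: greatest Fibonacci not exceeding it is 3, leaving 0
So 600 = 377 + 144 + 55 + 21 + 3, with no two terms consecutive in the sequence.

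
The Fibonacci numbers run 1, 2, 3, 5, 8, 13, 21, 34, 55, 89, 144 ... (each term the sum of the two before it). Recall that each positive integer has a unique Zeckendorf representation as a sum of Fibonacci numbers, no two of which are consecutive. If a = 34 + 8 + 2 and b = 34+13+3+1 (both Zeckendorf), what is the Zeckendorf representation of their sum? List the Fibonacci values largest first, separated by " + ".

The two numbers are 44 and 51, so their sum is 95.
Greedily peel off the largest Fibonacci term at each step:
largest Fibonacci ≤ 95 is 89; 95 − 89 = 6
largest Fibonacci ≤ 6 is 5; 6 − 5 = 1
largest Fibonacci ≤ 1 is 1; 1 − 1 = 0

89 + 5 + 1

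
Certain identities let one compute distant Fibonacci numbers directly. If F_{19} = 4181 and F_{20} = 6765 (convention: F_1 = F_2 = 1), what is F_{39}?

By F_{2k+1} = F_k² + F_{k+1}²: F_{39} = 4181² + 6765² = 17480761 + 45765225 = 63245986.

63245986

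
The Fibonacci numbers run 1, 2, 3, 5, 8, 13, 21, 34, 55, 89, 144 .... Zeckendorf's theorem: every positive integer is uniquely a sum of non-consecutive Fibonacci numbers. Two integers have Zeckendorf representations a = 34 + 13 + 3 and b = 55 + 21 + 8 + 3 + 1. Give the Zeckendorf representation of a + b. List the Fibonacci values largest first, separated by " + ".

89 + 34 + 13 + 2

The two numbers are 50 and 88, so their sum is 138.
138: greatest Fibonacci not exceeding it is 89, leaving 49
49: greatest Fibonacci not exceeding it is 34, leaving 15
15: greatest Fibonacci not exceeding it is 13, leaving 2
2: greatest Fibonacci not exceeding it is 2, leaving 0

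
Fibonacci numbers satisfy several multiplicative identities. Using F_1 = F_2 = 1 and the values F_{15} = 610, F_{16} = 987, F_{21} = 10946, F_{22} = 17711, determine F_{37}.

By the addition formula F_{m+n} = F_m F_{n+1} + F_{m−1} F_n with m=16, n=21: F_{37} = 987·17711 + 610·10946 = 17480757 + 6677060 = 24157817.

24157817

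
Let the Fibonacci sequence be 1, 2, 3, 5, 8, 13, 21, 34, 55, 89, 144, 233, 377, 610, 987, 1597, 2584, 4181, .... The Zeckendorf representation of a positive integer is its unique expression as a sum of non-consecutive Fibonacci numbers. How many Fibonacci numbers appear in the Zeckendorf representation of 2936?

2936 − 2584 = 352
352 − 233 = 119
119 − 89 = 30
30 − 21 = 9
9 − 8 = 1
1 − 1 = 0
2936 = 2584 + 233 + 89 + 21 + 8 + 1, which has 6 terms.

6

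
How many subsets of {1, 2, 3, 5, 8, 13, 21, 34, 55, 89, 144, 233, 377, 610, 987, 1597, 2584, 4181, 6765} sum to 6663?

42

Each representation comes from the Zeckendorf form by replacing some F_k with F_{k−1} + F_{k−2} where possible.
6663 = 4181+1597+610+233+34+8 = 4181+1597+610+233+34+5+3 = 4181+1597+610+233+21+13+8 = 4181+1597+610+144+89+34+8 = … (38 more), for 42 in all.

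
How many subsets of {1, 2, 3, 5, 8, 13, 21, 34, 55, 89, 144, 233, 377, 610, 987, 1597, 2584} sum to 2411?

Starting from the Zeckendorf form and repeatedly splitting a term F_k into F_{k−1} + F_{k−2} (when neither is already used) reaches every representation.
2411 = 1597+610+144+55+5 = 1597+610+144+55+3+2 = 1597+610+144+34+21+5 = 1597+377+233+144+55+5 = 1597+610+144+34+21+3+2 = … (25 more), for 30 in all.

30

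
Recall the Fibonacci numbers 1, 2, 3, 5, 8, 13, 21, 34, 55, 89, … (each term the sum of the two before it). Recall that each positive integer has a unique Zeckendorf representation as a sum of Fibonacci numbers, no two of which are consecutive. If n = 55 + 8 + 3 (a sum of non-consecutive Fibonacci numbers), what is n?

55 + 8 + 3 = 66.

66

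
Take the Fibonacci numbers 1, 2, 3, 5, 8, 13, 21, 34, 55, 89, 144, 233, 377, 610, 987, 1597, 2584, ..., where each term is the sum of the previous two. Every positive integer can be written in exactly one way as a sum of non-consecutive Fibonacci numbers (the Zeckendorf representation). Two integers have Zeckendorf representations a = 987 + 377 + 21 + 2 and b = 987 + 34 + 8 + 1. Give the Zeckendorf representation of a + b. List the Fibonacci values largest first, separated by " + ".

The two numbers are 1387 and 1030, so their sum is 2417.
Greedily peel off the largest Fibonacci term at each step:
1597 ≤ 2417 < 2584, so take 1597; remainder 820
610 ≤ 820 < 987, so take 610; remainder 210
144 ≤ 210 < 233, so take 144; remainder 66
55 ≤ 66 < 89, so take 55; remainder 11
8 ≤ 11 < 13, so take 8; remainder 3
3 ≤ 3 < 5, so take 3; remainder 0

1597 + 610 + 144 + 55 + 8 + 3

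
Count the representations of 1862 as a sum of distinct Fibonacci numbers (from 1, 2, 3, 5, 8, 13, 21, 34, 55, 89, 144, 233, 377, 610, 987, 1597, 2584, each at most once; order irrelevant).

1862 = 1597+233+21+8+3 = 1597+233+21+8+2+1 = 1597+144+89+21+8+3 = 1597+233+21+5+3+2+1 = … (28 more), for 32 in all.

32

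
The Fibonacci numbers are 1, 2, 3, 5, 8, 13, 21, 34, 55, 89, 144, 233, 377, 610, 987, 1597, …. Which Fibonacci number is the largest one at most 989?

987 ≤ 989 < 1597, so the largest Fibonacci number not exceeding 989 is 987.

987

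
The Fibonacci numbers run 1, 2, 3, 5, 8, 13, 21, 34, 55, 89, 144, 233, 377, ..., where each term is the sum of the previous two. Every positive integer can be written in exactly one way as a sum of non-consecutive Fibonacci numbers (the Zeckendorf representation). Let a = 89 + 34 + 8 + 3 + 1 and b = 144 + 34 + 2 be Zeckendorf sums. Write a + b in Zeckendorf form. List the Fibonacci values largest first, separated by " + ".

233 + 55 + 21 + 5 + 1

The two numbers are 135 and 180, so their sum is 315.
largest Fibonacci ≤ 315 is 233; 315 − 233 = 82
largest Fibonacci ≤ 82 is 55; 82 − 55 = 27
largest Fibonacci ≤ 27 is 21; 27 − 21 = 6
largest Fibonacci ≤ 6 is 5; 6 − 5 = 1
largest Fibonacci ≤ 1 is 1; 1 − 1 = 0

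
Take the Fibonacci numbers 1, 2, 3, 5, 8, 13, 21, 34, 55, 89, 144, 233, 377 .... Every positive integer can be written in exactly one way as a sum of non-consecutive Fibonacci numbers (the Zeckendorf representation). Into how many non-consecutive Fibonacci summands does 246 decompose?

2

largest Fibonacci ≤ 246 is 233; 246 − 233 = 13
largest Fibonacci ≤ 13 is 13; 13 − 13 = 0
246 = 233 + 13, which has 2 terms.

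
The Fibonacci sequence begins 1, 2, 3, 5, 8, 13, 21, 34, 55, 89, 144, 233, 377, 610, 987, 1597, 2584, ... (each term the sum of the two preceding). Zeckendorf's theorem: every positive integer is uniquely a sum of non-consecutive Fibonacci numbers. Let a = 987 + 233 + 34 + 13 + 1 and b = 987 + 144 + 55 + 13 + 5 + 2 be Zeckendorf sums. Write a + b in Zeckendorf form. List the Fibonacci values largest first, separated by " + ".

The two numbers are 1268 and 1206, so their sum is 2474.
1597 ≤ 2474 < 2584, so take 1597; remainder 877
610 ≤ 877 < 987, so take 610; remainder 267
233 ≤ 267 < 377, so take 233; remainder 34
34 ≤ 34 < 55, so take 34; remainder 0

1597 + 610 + 233 + 34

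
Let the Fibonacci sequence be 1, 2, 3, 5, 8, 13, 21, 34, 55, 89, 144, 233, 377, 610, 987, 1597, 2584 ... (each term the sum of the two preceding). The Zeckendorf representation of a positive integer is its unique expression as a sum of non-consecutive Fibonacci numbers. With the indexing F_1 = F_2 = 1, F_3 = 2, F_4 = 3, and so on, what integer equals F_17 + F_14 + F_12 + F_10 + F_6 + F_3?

F_17 + F_14 + F_12 + F_10 + F_6 + F_3 = 1597 + 377 + 144 + 55 + 8 + 2 = 2183.

2183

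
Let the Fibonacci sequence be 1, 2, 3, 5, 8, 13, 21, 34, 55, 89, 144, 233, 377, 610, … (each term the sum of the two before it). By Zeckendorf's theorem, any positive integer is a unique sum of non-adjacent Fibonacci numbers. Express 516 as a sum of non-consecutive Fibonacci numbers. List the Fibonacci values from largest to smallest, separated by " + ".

516: greatest Fibonacci not exceeding it is 377, leaving 139
139: greatest Fibonacci not exceeding it is 89, leaving 50
50: greatest Fibonacci not exceeding it is 34, leaving 16
16: greatest Fibonacci not exceeding it is 13, leaving 3
3: greatest Fibonacci not exceeding it is 3, leaving 0
So 516 = 377 + 89 + 34 + 13 + 3, with no two terms consecutive in the sequence.

377 + 89 + 34 + 13 + 3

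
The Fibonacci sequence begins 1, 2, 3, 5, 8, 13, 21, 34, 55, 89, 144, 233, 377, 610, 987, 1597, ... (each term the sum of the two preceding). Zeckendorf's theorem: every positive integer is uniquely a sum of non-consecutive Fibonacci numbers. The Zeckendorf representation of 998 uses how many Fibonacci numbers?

3

Greedy algorithm:
take 987 (≤ 998); 998 − 987 = 11
take 8 (≤ 11); 11 − 8 = 3
take 3 (≤ 3); 3 − 3 = 0
998 = 987 + 8 + 3, which has 3 terms.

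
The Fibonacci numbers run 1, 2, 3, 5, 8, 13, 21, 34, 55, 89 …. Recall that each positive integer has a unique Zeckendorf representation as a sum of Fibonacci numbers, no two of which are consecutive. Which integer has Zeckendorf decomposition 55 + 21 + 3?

55 + 21 + 3 = 79.

79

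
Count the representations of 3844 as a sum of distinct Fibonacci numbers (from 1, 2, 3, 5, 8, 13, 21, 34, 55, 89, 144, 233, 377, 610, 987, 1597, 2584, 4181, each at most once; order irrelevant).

39

Starting from the Zeckendorf form and repeatedly splitting a term F_k into F_{k−1} + F_{k−2} (when neither is already used) reaches every representation.
3844 = 2584+987+233+34+5+1 = 2584+987+233+34+3+2+1 = 2584+987+233+21+13+5+1 = 2584+987+144+89+34+5+1 = 2584+610+377+233+34+5+1 = … (34 more), for 39 in all.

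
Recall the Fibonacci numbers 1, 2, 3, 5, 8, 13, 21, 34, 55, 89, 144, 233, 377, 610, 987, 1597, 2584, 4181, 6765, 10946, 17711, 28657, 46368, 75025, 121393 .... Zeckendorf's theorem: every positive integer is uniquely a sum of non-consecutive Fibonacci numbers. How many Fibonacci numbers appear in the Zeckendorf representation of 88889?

8

75025 ≤ 88889 < 121393, so take 75025; remainder 13864
10946 ≤ 13864 < 17711, so take 10946; remainder 2918
2584 ≤ 2918 < 4181, so take 2584; remainder 334
233 ≤ 334 < 377, so take 233; remainder 101
89 ≤ 101 < 144, so take 89; remainder 12
8 ≤ 12 < 13, so take 8; remainder 4
3 ≤ 4 < 5, so take 3; remainder 1
1 ≤ 1 < 2, so take 1; remainder 0
88889 = 75025 + 10946 + 2584 + 233 + 89 + 8 + 3 + 1, which has 8 terms.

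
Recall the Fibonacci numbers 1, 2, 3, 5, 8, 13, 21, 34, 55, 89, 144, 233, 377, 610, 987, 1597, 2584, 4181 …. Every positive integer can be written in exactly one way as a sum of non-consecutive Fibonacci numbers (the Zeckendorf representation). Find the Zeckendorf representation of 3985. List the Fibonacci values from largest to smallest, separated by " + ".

Greedy algorithm:
3985: greatest Fibonacci not exceeding it is 2584, leaving 1401
1401: greatest Fibonacci not exceeding it is 987, leaving 414
414: greatest Fibonacci not exceeding it is 377, leaving 37
37: greatest Fibonacci not exceeding it is 34, leaving 3
3: greatest Fibonacci not exceeding it is 3, leaving 0
So 3985 = 2584 + 987 + 377 + 34 + 3, with no two terms consecutive in the sequence.

2584 + 987 + 377 + 34 + 3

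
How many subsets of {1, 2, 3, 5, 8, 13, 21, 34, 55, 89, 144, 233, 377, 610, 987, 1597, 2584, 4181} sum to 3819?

21

3819 = 2584+987+233+13+2 = 2584+987+233+8+5+2 = 2584+987+144+89+13+2 = 2584+610+377+233+13+2 = … (17 more), for 21 in all.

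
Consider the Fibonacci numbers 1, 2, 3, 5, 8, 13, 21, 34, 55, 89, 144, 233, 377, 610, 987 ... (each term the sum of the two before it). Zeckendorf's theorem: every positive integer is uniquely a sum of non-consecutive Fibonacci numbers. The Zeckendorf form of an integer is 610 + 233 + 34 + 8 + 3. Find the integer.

610 + 233 + 34 + 8 + 3 = 888.

888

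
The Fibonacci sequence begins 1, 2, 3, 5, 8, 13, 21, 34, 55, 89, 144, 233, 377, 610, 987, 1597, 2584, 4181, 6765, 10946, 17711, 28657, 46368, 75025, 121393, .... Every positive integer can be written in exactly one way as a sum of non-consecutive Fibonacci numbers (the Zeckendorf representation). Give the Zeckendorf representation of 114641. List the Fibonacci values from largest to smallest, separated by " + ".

75025 + 28657 + 10946 + 13

114641: greatest Fibonacci not exceeding it is 75025, leaving 39616
39616: greatest Fibonacci not exceeding it is 28657, leaving 10959
10959: greatest Fibonacci not exceeding it is 10946, leaving 13
13: greatest Fibonacci not exceeding it is 13, leaving 0
So 114641 = 75025 + 28657 + 10946 + 13, with no two terms consecutive in the sequence.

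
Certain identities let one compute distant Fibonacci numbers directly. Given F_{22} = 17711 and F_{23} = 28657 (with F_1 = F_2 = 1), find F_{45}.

By F_{2k+1} = F_k² + F_{k+1}²: F_{45} = 17711² + 28657² = 313679521 + 821223649 = 1134903170.

1134903170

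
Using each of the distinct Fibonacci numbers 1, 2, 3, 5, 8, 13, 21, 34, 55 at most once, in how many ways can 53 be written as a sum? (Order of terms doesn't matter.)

4

Starting from the Zeckendorf form and repeatedly splitting a term F_k into F_{k−1} + F_{k−2} (when neither is already used) reaches every representation.
53 = 34+13+5+1 = 34+13+3+2+1 = 34+8+5+3+2+1 = 21+13+8+5+3+2+1 — 4 representations.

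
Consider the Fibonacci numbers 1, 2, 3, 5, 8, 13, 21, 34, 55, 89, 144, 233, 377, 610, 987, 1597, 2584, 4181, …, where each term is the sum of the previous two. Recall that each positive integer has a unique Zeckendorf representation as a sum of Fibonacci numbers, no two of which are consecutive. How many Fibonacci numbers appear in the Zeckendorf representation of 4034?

7

Repeatedly subtract the largest Fibonacci number that fits:
4034: greatest Fibonacci not exceeding it is 2584, leaving 1450
1450: greatest Fibonacci not exceeding it is 987, leaving 463
463: greatest Fibonacci not exceeding it is 377, leaving 86
86: greatest Fibonacci not exceeding it is 55, leaving 31
31: greatest Fibonacci not exceeding it is 21, leaving 10
10: greatest Fibonacci not exceeding it is 8, leaving 2
2: greatest Fibonacci not exceeding it is 2, leaving 0
4034 = 2584 + 987 + 377 + 55 + 21 + 8 + 2, which has 7 terms.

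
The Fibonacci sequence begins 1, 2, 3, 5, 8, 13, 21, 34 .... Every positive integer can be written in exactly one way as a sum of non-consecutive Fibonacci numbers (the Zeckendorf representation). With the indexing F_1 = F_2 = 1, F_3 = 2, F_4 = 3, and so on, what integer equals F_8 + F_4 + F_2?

25

F_8 + F_4 + F_2 = 21 + 3 + 1 = 25.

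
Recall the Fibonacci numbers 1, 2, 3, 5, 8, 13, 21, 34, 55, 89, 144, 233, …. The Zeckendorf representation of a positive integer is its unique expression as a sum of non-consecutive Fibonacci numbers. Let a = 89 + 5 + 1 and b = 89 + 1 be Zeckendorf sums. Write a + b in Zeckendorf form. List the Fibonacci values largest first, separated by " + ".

The two numbers are 95 and 90, so their sum is 185.
185: greatest Fibonacci not exceeding it is 144, leaving 41
41: greatest Fibonacci not exceeding it is 34, leaving 7
7: greatest Fibonacci not exceeding it is 5, leaving 2
2: greatest Fibonacci not exceeding it is 2, leaving 0

144 + 34 + 5 + 2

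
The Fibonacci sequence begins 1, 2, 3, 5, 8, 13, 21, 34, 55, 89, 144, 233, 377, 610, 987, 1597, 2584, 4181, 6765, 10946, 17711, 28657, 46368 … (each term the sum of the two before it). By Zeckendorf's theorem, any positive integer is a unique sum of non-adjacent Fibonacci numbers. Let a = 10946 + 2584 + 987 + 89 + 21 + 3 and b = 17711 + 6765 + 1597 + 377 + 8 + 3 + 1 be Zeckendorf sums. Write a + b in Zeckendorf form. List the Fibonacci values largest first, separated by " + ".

28657 + 10946 + 987 + 377 + 89 + 34 + 2

The two numbers are 14630 and 26462, so their sum is 41092.
subtract 28657 from 41092: 12435 remains
subtract 10946 from 12435: 1489 remains
subtract 987 from 1489: 502 remains
subtract 377 from 502: 125 remains
subtract 89 from 125: 36 remains
subtract 34 from 36: 2 remains
subtract 2 from 2: 0 remains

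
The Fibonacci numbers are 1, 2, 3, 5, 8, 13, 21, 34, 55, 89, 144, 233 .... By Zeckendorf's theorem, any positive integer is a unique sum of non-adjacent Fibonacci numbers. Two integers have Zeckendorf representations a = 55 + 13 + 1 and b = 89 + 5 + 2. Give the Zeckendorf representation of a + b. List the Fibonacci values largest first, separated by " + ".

144 + 21

The two numbers are 69 and 96, so their sum is 165.
Greedily peel off the largest Fibonacci term at each step:
take 144 (≤ 165); 165 − 144 = 21
take 21 (≤ 21); 21 − 21 = 0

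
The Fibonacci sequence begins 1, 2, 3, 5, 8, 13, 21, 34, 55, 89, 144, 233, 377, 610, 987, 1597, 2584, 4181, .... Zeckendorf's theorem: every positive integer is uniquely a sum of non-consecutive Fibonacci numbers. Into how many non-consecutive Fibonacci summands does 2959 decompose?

7

Repeatedly subtract the largest Fibonacci number that fits:
2959 − 2584 = 375
375 − 233 = 142
142 − 89 = 53
53 − 34 = 19
19 − 13 = 6
6 − 5 = 1
1 − 1 = 0
2959 = 2584 + 233 + 89 + 34 + 13 + 5 + 1, which has 7 terms.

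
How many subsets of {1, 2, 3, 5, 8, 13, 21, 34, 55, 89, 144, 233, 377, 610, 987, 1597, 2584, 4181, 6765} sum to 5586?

20

Each representation comes from the Zeckendorf form by replacing some F_k with F_{k−1} + F_{k−2} where possible.
5586 = 4181+987+377+34+5+2 = 4181+987+377+21+13+5+2 = 4181+987+233+144+34+5+2 = 2584+1597+987+377+34+5+2 = 4181+987+233+144+21+13+5+2 = … (15 more), for 20 in all.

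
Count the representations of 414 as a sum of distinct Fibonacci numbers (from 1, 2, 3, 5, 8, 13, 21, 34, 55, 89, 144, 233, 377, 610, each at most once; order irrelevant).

18

Each representation comes from the Zeckendorf form by replacing some F_k with F_{k−1} + F_{k−2} where possible.
414 = 377+34+3 = 377+34+2+1 = 377+21+13+3 = 233+144+34+3 = 377+21+13+2+1 = … (13 more), for 18 in all.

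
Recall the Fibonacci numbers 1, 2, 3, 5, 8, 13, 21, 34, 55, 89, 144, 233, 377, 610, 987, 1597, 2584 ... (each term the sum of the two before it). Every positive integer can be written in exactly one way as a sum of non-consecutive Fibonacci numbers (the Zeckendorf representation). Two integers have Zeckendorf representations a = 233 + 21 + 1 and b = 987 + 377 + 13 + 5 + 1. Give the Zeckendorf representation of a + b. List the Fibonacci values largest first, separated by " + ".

1597 + 34 + 5 + 2

The two numbers are 255 and 1383, so their sum is 1638.
Greedily peel off the largest Fibonacci term at each step:
subtract 1597 from 1638: 41 remains
subtract 34 from 41: 7 remains
subtract 5 from 7: 2 remains
subtract 2 from 2: 0 remains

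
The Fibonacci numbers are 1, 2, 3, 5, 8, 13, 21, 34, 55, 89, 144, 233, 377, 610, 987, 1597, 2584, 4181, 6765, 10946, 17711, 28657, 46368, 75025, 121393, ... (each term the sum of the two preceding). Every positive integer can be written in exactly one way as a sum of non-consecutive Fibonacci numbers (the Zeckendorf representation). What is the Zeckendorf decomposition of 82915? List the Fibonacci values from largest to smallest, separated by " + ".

Greedy algorithm:
take 75025 (≤ 82915); 82915 − 75025 = 7890
take 6765 (≤ 7890); 7890 − 6765 = 1125
take 987 (≤ 1125); 1125 − 987 = 138
take 89 (≤ 138); 138 − 89 = 49
take 34 (≤ 49); 49 − 34 = 15
take 13 (≤ 15); 15 − 13 = 2
take 2 (≤ 2); 2 − 2 = 0
So 82915 = 75025 + 6765 + 987 + 89 + 34 + 13 + 2, with no two terms consecutive in the sequence.

75025 + 6765 + 987 + 89 + 34 + 13 + 2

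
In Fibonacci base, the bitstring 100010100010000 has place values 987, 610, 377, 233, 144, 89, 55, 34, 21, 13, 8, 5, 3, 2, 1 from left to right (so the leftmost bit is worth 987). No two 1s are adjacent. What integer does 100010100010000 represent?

1194

Summing the place values of the 1 bits: 987 + 144 + 55 + 8 = 1194.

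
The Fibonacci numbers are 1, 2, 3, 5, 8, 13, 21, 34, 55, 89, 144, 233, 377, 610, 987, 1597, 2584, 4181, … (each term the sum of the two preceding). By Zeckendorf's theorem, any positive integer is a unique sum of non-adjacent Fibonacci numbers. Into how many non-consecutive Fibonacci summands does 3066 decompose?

Greedily peel off the largest Fibonacci term at each step:
2584 ≤ 3066 < 4181, so take 2584; remainder 482
377 ≤ 482 < 610, so take 377; remainder 105
89 ≤ 105 < 144, so take 89; remainder 16
13 ≤ 16 < 21, so take 13; remainder 3
3 ≤ 3 < 5, so take 3; remainder 0
3066 = 2584 + 377 + 89 + 13 + 3, which has 5 terms.

5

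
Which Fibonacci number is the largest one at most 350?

233

233 ≤ 350 < 377, so the largest Fibonacci number not exceeding 350 is 233.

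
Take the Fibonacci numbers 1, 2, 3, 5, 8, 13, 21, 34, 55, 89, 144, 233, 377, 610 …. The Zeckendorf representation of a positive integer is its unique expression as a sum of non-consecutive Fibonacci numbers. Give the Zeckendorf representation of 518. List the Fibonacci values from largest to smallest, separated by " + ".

377 ≤ 518 < 610, so take 377; remainder 141
89 ≤ 141 < 144, so take 89; remainder 52
34 ≤ 52 < 55, so take 34; remainder 18
13 ≤ 18 < 21, so take 13; remainder 5
5 ≤ 5 < 8, so take 5; remainder 0
So 518 = 377 + 89 + 34 + 13 + 5, with no two terms consecutive in the sequence.

377 + 89 + 34 + 13 + 5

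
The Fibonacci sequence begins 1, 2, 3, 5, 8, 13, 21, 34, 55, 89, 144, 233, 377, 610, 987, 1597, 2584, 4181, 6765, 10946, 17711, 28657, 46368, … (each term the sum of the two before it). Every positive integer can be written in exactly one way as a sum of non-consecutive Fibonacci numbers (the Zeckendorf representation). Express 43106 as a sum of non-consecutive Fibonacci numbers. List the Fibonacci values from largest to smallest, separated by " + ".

28657 + 10946 + 2584 + 610 + 233 + 55 + 21

43106: greatest Fibonacci not exceeding it is 28657, leaving 14449
14449: greatest Fibonacci not exceeding it is 10946, leaving 3503
3503: greatest Fibonacci not exceeding it is 2584, leaving 919
919: greatest Fibonacci not exceeding it is 610, leaving 309
309: greatest Fibonacci not exceeding it is 233, leaving 76
76: greatest Fibonacci not exceeding it is 55, leaving 21
21: greatest Fibonacci not exceeding it is 21, leaving 0
So 43106 = 28657 + 10946 + 2584 + 610 + 233 + 55 + 21, with no two terms consecutive in the sequence.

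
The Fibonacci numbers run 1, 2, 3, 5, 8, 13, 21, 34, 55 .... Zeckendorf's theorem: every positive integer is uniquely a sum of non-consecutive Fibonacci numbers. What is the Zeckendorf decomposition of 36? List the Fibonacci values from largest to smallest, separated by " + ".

34 + 2

take 34 (≤ 36); 36 − 34 = 2
take 2 (≤ 2); 2 − 2 = 0
So 36 = 34 + 2, with no two terms consecutive in the sequence.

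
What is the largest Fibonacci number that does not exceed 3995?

2584 ≤ 3995 < 4181, so the largest Fibonacci number not exceeding 3995 is 2584.

2584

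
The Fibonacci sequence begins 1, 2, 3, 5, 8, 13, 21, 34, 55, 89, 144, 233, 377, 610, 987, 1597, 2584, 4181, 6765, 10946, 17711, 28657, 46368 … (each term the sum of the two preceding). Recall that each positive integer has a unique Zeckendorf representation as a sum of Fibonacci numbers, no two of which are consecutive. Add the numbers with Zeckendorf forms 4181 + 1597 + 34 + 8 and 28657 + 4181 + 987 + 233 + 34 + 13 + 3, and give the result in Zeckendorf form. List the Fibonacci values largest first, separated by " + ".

The two numbers are 5820 and 34108, so their sum is 39928.
39928: greatest Fibonacci not exceeding it is 28657, leaving 11271
11271: greatest Fibonacci not exceeding it is 10946, leaving 325
325: greatest Fibonacci not exceeding it is 233, leaving 92
92: greatest Fibonacci not exceeding it is 89, leaving 3
3: greatest Fibonacci not exceeding it is 3, leaving 0

28657 + 10946 + 233 + 89 + 3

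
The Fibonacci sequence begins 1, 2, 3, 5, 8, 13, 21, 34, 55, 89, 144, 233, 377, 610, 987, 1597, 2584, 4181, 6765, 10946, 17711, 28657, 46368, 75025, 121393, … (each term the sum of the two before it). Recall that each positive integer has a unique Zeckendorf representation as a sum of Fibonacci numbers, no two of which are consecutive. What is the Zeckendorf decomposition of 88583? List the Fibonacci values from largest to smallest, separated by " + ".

75025 + 10946 + 2584 + 21 + 5 + 2

Greedy algorithm:
75025 ≤ 88583 < 121393, so take 75025; remainder 13558
10946 ≤ 13558 < 17711, so take 10946; remainder 2612
2584 ≤ 2612 < 4181, so take 2584; remainder 28
21 ≤ 28 < 34, so take 21; remainder 7
5 ≤ 7 < 8, so take 5; remainder 2
2 ≤ 2 < 3, so take 2; remainder 0
So 88583 = 75025 + 10946 + 2584 + 21 + 5 + 2, with no two terms consecutive in the sequence.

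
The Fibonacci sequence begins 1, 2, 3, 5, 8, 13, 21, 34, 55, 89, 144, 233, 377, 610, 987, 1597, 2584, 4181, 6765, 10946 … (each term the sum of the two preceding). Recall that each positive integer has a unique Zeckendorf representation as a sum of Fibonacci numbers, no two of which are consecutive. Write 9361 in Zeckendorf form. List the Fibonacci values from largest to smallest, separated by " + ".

Repeatedly subtract the largest Fibonacci number that fits:
9361 − 6765 = 2596
2596 − 2584 = 12
12 − 8 = 4
4 − 3 = 1
1 − 1 = 0
So 9361 = 6765 + 2584 + 8 + 3 + 1, with no two terms consecutive in the sequence.

6765 + 2584 + 8 + 3 + 1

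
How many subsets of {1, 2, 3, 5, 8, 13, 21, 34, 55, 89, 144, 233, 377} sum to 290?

8

Each representation comes from the Zeckendorf form by replacing some F_k with F_{k−1} + F_{k−2} where possible.
290 = 233+55+2 = 233+34+21+2 = 144+89+55+2 = 233+34+13+8+2 = … (4 more), for 8 in all.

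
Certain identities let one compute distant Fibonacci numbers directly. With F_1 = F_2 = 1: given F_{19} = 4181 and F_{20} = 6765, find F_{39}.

By F_{2k+1} = F_k² + F_{k+1}²: F_{39} = 4181² + 6765² = 17480761 + 45765225 = 63245986.

63245986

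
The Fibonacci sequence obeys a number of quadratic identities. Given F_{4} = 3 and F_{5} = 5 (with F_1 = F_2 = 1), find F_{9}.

By F_{2k+1} = F_k² + F_{k+1}²: F_{9} = 3² + 5² = 9 + 25 = 34.

34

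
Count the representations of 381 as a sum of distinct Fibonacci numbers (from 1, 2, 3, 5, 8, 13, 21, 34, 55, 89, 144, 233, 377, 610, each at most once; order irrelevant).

5

381 = 377+3+1 = 233+144+3+1 = 233+89+55+3+1 = … (2 more), for 5 in all.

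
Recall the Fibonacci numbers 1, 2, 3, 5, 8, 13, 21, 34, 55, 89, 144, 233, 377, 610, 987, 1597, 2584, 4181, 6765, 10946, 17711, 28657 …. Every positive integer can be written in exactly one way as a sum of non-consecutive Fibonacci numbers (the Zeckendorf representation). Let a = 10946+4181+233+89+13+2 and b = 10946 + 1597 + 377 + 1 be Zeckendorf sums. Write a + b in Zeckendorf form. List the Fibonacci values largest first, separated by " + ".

17711 + 6765 + 2584 + 987 + 233 + 89 + 13 + 3

The two numbers are 15464 and 12921, so their sum is 28385.
Greedy algorithm:
subtract 17711 from 28385: 10674 remains
subtract 6765 from 10674: 3909 remains
subtract 2584 from 3909: 1325 remains
subtract 987 from 1325: 338 remains
subtract 233 from 338: 105 remains
subtract 89 from 105: 16 remains
subtract 13 from 16: 3 remains
subtract 3 from 3: 0 remains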